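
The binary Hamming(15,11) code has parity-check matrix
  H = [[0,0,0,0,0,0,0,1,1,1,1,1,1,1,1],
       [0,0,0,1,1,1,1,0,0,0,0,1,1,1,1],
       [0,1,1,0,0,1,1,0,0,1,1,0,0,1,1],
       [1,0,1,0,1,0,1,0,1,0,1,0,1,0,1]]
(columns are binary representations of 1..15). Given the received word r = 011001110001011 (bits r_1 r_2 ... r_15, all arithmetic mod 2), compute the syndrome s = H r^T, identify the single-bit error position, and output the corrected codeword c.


s = (0, 1, 0, 1)^T, error position = 5, corrected codeword c = 011011110001011

Compute s = H r^T mod 2 one row at a time:
  s_1 = 1 + 0 + 0 + 0 + 1 + 0 + 1 + 1 = 4 ≡ 0 (mod 2).
  s_2 = 0 + 0 + 1 + 1 + 1 + 0 + 1 + 1 = 5 ≡ 1 (mod 2).
  s_3 = 1 + 1 + 1 + 1 + 0 + 0 + 1 + 1 = 6 ≡ 0 (mod 2).
  s_4 = 0 + 1 + 0 + 1 + 0 + 0 + 0 + 1 = 3 ≡ 1 (mod 2).
s = (0, 1, 0, 1)^T — this equals column 5 of H (binary 0101), so error is at position 5.
Correct: flip bit 5 of r = 011001110001011 to get c = 011011110001011.


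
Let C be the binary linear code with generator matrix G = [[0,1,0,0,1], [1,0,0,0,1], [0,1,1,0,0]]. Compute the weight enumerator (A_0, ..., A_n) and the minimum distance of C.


Weight distribution: A_0 = 1, A_2 = 6, A_4 = 1. Minimum distance d = 2.

Enumerate all 2^3 = 8 messages m ∈ F_2^3.
For each, compute codeword c = mG in F_2^5, then tally its weight.
  m = 000 → c = 00000, weight = 0.
  m = 100 → c = 01001, weight = 2.
  m = 010 → c = 10001, weight = 2.
  m = 110 → c = 11000, weight = 2.
  m = 001 → c = 01100, weight = 2.
  m = 101 → c = 00101, weight = 2.
  m = 011 → c = 11101, weight = 4.
  m = 111 → c = 10100, weight = 2.
Tally weights:
  weight 0: 1 codewords.
  weight 2: 6 codewords.
  weight 4: 1 codewords.
Minimum distance d = smallest w > 0 with A_w > 0 = 2.
Sanity: Σ A_w = 8 = 2^3 = 8 ✓.


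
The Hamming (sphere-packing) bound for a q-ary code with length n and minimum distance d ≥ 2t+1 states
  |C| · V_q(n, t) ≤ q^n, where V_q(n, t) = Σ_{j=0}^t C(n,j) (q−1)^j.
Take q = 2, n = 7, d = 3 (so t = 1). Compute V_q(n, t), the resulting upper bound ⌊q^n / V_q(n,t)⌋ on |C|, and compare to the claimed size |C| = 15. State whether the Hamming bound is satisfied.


V_q(n, t) = 8, q^n = 128, Hamming bound = 16, |C| = 15 ≤ bound (satisfied).

Step 1: Compute V_q(n, t) = Σ_{j=0}^1 C(n, j) (q−1)^j.
  j = 0: C(7,0)·(1)^0 = 1·1 = 1.
  j = 1: C(7,1)·(1)^1 = 7·1 = 7.
  V_q(n, t) = 1 + 7 = 8.
Step 2: q^n = 2^7 = 128.
Step 3: Hamming bound ⌊q^n / V_q(n,t)⌋ = ⌊128/8⌋ = 16.
Step 4: Compare |C| = 15 to 16: satisfied.
The claimed |C| lies below the Hamming bound.


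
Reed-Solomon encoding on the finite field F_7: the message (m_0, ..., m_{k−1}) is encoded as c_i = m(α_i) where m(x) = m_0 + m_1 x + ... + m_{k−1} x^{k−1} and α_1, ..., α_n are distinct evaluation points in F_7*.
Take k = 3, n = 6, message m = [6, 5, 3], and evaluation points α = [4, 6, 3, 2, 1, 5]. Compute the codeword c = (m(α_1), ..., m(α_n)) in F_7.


c = [4, 4, 6, 0, 0, 1]

Message polynomial: m(x) = 6 + 5·x + 3·x^2 (mod 7).
For each evaluation point α_i, compute m(α_i) mod 7:
  α_1 = 4: Horner steps 3 → 3 → 4, so m(4) = 4.
  α_2 = 6: Horner steps 3 → 2 → 4, so m(6) = 4.
  α_3 = 3: Horner steps 3 → 0 → 6, so m(3) = 6.
  α_4 = 2: Horner steps 3 → 4 → 0, so m(2) = 0.
  α_5 = 1: Horner steps 3 → 1 → 0, so m(1) = 0.
  α_6 = 5: Horner steps 3 → 6 → 1, so m(5) = 1.
Codeword c = [4, 4, 6, 0, 0, 1] ∈ F_7^6.


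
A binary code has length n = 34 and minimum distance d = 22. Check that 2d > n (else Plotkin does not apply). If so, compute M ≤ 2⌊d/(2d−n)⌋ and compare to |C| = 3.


Plotkin bound M ≤ 4; given |C| = 3 ≤ bound (satisfied).

Check applicability: 2d = 44, n = 34.
2d − n = 10 > 0, so Plotkin applies.
Compute d/(2d−n) = 22/10 ≈ 2.2000.
⌊d/(2d−n)⌋ = 2.
Plotkin bound: M ≤ 2·2 = 4.
Given |C| = 3, check: satisfied.
This |C| is below the Plotkin bound.


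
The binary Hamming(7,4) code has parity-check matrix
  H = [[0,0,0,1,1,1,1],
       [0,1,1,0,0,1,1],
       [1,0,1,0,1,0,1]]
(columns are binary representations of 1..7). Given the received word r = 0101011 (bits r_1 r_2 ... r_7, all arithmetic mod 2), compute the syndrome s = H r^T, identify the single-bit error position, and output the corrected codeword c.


s = (1, 1, 1)^T, error position = 7, corrected codeword c = 0101010

Compute s = H r^T mod 2 one row at a time:
  s_1 = 1 + 0 + 1 + 1 = 3 ≡ 1 (mod 2).
  s_2 = 1 + 0 + 1 + 1 = 3 ≡ 1 (mod 2).
  s_3 = 0 + 0 + 0 + 1 = 1 ≡ 1 (mod 2).
s = (1, 1, 1)^T — this equals column 7 of H (binary 111), so error is at position 7.
Correct: flip bit 7 of r = 0101011 to get c = 0101010.


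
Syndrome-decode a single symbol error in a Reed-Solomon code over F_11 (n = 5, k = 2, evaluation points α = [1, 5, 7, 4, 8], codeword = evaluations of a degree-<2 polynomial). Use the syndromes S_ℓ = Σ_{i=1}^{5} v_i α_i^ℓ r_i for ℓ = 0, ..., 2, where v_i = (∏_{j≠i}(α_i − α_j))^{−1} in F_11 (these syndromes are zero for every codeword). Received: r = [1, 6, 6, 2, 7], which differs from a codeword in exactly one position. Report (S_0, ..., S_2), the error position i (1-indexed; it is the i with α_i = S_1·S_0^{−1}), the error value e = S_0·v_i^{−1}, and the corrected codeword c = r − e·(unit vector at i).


S = (10, 4, 6), error at position 3, error magnitude e = 3, c = [1, 6, 3, 2, 7].

Step 1: column multipliers v_i = (∏_{j≠i}(α_i − α_j))^{−1} mod 11.
  i = 1 (α = 1): (1−5)(1−7)(1−4)(1−8) = (−4)·(−6)·(−3)·(−7) = 504 ≡ 9, so v_1 = 9^{−1} = 5 (mod 11).
  i = 2 (α = 5): (5−1)(5−7)(5−4)(5−8) = 4·(−2)·1·(−3) = 24 ≡ 2, so v_2 = 2^{−1} = 6 (mod 11).
  i = 3 (α = 7): (7−1)(7−5)(7−4)(7−8) = 6·2·3·(−1) = −36 ≡ 8, so v_3 = 8^{−1} = 7 (mod 11).
  i = 4 (α = 4): (4−1)(4−5)(4−7)(4−8) = 3·(−1)·(−3)·(−4) = −36 ≡ 8, so v_4 = 8^{−1} = 7 (mod 11).
  i = 5 (α = 8): (8−1)(8−5)(8−7)(8−4) = 7·3·1·4 = 84 ≡ 7, so v_5 = 7^{−1} = 8 (mod 11).
  v = [5, 6, 7, 7, 8].
Step 2: syndromes of r = [1, 6, 6, 2, 7] (all sums mod 11).
  S_0 = Σ v_i r_i = 5·1 + 6·6 + 7·6 + 7·2 + 8·7 = 153 ≡ 10.
  S_1 = Σ v_i α_i r_i = 5·1·1 + 6·5·6 + 7·7·6 + 7·4·2 + 8·8·7 = 983 ≡ 4.
  α_i^2 mod 11 = [1, 3, 5, 5, 9].
  S_2 = Σ v_i α_i^2 r_i = 5·1·1 + 6·3·6 + 7·5·6 + 7·5·2 + 8·9·7 = 897 ≡ 6.
  S = (10, 4, 6) ≠ 0, so r is not a codeword (an error is present).
Step 3: locate the error. For a single error e at position i, S_ℓ = v_i·e·α_i^ℓ, so α_err = S_1/S_0.
  S_0^{−1} = 10^{−1} = 10 (mod 11), so α_err = 4·10 = 40 ≡ 7 = α_3. Error position i = 3.
  Consistency check: S_2/S_1 = 6·3 = 18 ≡ 7 = α_err ✓ (single-error assumption holds).
Step 4: error magnitude e = S_0/v_3 = S_0·∏_{j≠3}(α_3 − α_j) = 10·8 = 80 ≡ 3 (mod 11).
Step 5: correct position 3: c_3 = r_3 − e = 6 − 3 ≡ 3 (mod 11). Hence c = [1, 6, 3, 2, 7].
  Check: interpolating c through the α_i gives m(x) = 8 + 4·x (degree < 2) with m(α_i) = c_i for every i, so c is indeed a codeword.


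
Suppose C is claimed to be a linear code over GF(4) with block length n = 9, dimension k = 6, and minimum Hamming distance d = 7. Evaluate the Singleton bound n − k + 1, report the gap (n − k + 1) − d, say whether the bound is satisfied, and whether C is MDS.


Singleton RHS = n − k + 1 = 4, slack = -3, bound violated (no such code; not MDS).

Singleton bound: d ≤ n − k + 1.
Here n = 9, k = 6, so n − k + 1 = 4.
Given d = 7, check d ≤ 4: NO.
Slack = (n − k + 1) − d = -3.
The slack is negative: d = 7 exceeds n − k + 1 = 4 by 3, so the Singleton bound is violated and no linear [9, 6, 7]_4 code can exist. In particular it is not MDS (MDS requires d = n − k + 1 exactly).
Description: the claimed parameters are [9, 6, 7]_4; such a code would be impossible (violates the Singleton bound).


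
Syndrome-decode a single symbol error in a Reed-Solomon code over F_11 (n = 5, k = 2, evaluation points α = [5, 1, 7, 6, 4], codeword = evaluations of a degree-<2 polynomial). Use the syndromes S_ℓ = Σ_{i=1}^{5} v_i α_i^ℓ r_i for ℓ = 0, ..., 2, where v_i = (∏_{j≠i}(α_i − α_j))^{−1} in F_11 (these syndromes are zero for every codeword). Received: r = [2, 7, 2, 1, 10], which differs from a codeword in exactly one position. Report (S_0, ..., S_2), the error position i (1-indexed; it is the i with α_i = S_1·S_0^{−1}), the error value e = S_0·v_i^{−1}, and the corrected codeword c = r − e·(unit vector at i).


S = (3, 4, 9), error at position 1, error magnitude e = 2, c = [0, 7, 2, 1, 10].

Step 1: column multipliers v_i = (∏_{j≠i}(α_i − α_j))^{−1} mod 11.
  i = 1 (α = 5): (5−1)(5−7)(5−6)(5−4) = 4·(−2)·(−1)·1 = 8 ≡ 8, so v_1 = 8^{−1} = 7 (mod 11).
  i = 2 (α = 1): (1−5)(1−7)(1−6)(1−4) = (−4)·(−6)·(−5)·(−3) = 360 ≡ 8, so v_2 = 8^{−1} = 7 (mod 11).
  i = 3 (α = 7): (7−5)(7−1)(7−6)(7−4) = 2·6·1·3 = 36 ≡ 3, so v_3 = 3^{−1} = 4 (mod 11).
  i = 4 (α = 6): (6−5)(6−1)(6−7)(6−4) = 1·5·(−1)·2 = −10 ≡ 1, so v_4 = 1^{−1} = 1 (mod 11).
  i = 5 (α = 4): (4−5)(4−1)(4−7)(4−6) = (−1)·3·(−3)·(−2) = −18 ≡ 4, so v_5 = 4^{−1} = 3 (mod 11).
  v = [7, 7, 4, 1, 3].
Step 2: syndromes of r = [2, 7, 2, 1, 10] (all sums mod 11).
  S_0 = Σ v_i r_i = 7·2 + 7·7 + 4·2 + 1·1 + 3·10 = 102 ≡ 3.
  S_1 = Σ v_i α_i r_i = 7·5·2 + 7·1·7 + 4·7·2 + 1·6·1 + 3·4·10 = 301 ≡ 4.
  α_i^2 mod 11 = [3, 1, 5, 3, 5].
  S_2 = Σ v_i α_i^2 r_i = 7·3·2 + 7·1·7 + 4·5·2 + 1·3·1 + 3·5·10 = 284 ≡ 9.
  S = (3, 4, 9) ≠ 0, so r is not a codeword (an error is present).
Step 3: locate the error. For a single error e at position i, S_ℓ = v_i·e·α_i^ℓ, so α_err = S_1/S_0.
  S_0^{−1} = 3^{−1} = 4 (mod 11), so α_err = 4·4 = 16 ≡ 5 = α_1. Error position i = 1.
  Consistency check: S_2/S_1 = 9·3 = 27 ≡ 5 = α_err ✓ (single-error assumption holds).
Step 4: error magnitude e = S_0/v_1 = S_0·∏_{j≠1}(α_1 − α_j) = 3·8 = 24 ≡ 2 (mod 11).
Step 5: correct position 1: c_1 = r_1 − e = 2 − 2 ≡ 0 (mod 11). Hence c = [0, 7, 2, 1, 10].
  Check: interpolating c through the α_i gives m(x) = 6 + 1·x (degree < 2) with m(α_i) = c_i for every i, so c is indeed a codeword.


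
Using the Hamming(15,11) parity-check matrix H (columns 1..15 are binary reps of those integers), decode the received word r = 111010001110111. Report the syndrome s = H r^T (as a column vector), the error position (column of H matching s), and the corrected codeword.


s = (0, 0, 0, 1)^T, error position = 1, corrected codeword c = 011010001110111

Compute s = H r^T mod 2 one row at a time:
  s_1 = 0 + 1 + 1 + 1 + 0 + 1 + 1 + 1 = 6 ≡ 0 (mod 2).
  s_2 = 0 + 1 + 0 + 0 + 0 + 1 + 1 + 1 = 4 ≡ 0 (mod 2).
  s_3 = 1 + 1 + 0 + 0 + 1 + 1 + 1 + 1 = 6 ≡ 0 (mod 2).
  s_4 = 1 + 1 + 1 + 0 + 1 + 1 + 1 + 1 = 7 ≡ 1 (mod 2).
s = (0, 0, 0, 1)^T — this equals column 1 of H (binary 0001), so error is at position 1.
Correct: flip bit 1 of r = 111010001110111 to get c = 011010001110111.


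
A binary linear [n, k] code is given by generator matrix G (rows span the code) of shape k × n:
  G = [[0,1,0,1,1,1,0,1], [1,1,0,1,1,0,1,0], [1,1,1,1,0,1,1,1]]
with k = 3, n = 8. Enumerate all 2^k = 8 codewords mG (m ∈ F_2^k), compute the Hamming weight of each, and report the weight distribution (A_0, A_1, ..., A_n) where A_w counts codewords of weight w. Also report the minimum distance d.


Weight distribution: A_0 = 1, A_3 = 1, A_4 = 3, A_5 = 2, A_7 = 1. Minimum distance d = 3.

Enumerate all 2^3 = 8 messages m ∈ F_2^3.
For each, compute codeword c = mG in F_2^8, then tally its weight.
  m = 000 → c = 00000000, weight = 0.
  m = 100 → c = 01011101, weight = 5.
  m = 010 → c = 11011010, weight = 5.
  m = 110 → c = 10000111, weight = 4.
  m = 001 → c = 11110111, weight = 7.
  m = 101 → c = 10101010, weight = 4.
  m = 011 → c = 00101101, weight = 4.
  m = 111 → c = 01110000, weight = 3.
Tally weights:
  weight 0: 1 codewords.
  weight 3: 1 codewords.
  weight 4: 3 codewords.
  weight 5: 2 codewords.
  weight 7: 1 codewords.
Minimum distance d = smallest w > 0 with A_w > 0 = 3.
Sanity: Σ A_w = 8 = 2^3 = 8 ✓.


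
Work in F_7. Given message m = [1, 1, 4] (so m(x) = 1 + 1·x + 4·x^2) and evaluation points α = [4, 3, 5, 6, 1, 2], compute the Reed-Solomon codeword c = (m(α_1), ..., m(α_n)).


c = [6, 5, 1, 4, 6, 5]

Message polynomial: m(x) = 1 + 1·x + 4·x^2 (mod 7).
For each evaluation point α_i, compute m(α_i) mod 7:
  α_1 = 4: Horner steps 4 → 3 → 6, so m(4) = 6.
  α_2 = 3: Horner steps 4 → 6 → 5, so m(3) = 5.
  α_3 = 5: Horner steps 4 → 0 → 1, so m(5) = 1.
  α_4 = 6: Horner steps 4 → 4 → 4, so m(6) = 4.
  α_5 = 1: Horner steps 4 → 5 → 6, so m(1) = 6.
  α_6 = 2: Horner steps 4 → 2 → 5, so m(2) = 5.
Codeword c = [6, 5, 1, 4, 6, 5] ∈ F_7^6.


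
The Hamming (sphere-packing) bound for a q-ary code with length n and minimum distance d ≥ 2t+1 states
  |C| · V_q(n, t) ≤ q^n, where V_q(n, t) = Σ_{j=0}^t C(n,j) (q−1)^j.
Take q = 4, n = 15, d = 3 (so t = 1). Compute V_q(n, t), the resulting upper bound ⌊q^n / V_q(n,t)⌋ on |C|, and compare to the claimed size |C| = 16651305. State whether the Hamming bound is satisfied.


V_q(n, t) = 46, q^n = 1073741824, Hamming bound = 23342213, |C| = 16651305 ≤ bound (satisfied).

Step 1: Compute V_q(n, t) = Σ_{j=0}^1 C(n, j) (q−1)^j.
  j = 0: C(15,0)·(3)^0 = 1·1 = 1.
  j = 1: C(15,1)·(3)^1 = 15·3 = 45.
  V_q(n, t) = 1 + 45 = 46.
Step 2: q^n = 4^15 = 1073741824.
Step 3: Hamming bound ⌊q^n / V_q(n,t)⌋ = ⌊1073741824/46⌋ = 23342213.
Step 4: Compare |C| = 16651305 to 23342213: satisfied.
The claimed |C| lies below the Hamming bound.


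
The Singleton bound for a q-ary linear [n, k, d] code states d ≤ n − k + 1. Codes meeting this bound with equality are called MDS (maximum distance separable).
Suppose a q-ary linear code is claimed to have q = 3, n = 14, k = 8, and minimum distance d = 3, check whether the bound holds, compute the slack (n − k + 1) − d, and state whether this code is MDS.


Singleton RHS = n − k + 1 = 7, slack = 4, bound satisfied, not MDS.

Singleton bound: d ≤ n − k + 1.
Here n = 14, k = 8, so n − k + 1 = 7.
Given d = 3, check d ≤ 7: YES.
Slack = (n − k + 1) − d = 4.
The code is NOT MDS (slack = 4 > 0).
Description: the claimed parameters are [14, 8, 3]_3; such a code would be non-MDS.


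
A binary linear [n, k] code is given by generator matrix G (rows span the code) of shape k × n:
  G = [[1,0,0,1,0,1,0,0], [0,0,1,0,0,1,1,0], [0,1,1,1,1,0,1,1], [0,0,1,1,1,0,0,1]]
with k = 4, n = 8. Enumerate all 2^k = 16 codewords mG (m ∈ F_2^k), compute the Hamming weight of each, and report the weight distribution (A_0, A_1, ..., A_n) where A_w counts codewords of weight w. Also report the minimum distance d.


Weight distribution: A_0 = 1, A_2 = 1, A_3 = 3, A_4 = 5, A_5 = 4, A_6 = 1, A_7 = 1. Minimum distance d = 2.

Enumerate all 2^4 = 16 messages m ∈ F_2^4.
For each, compute codeword c = mG in F_2^8, then tally its weight.
  m = 0000 → c = 00000000, weight = 0.
  m = 1000 → c = 10010100, weight = 3.
  m = 0100 → c = 00100110, weight = 3.
  m = 1100 → c = 10110010, weight = 4.
  m = 0010 → c = 01111011, weight = 6.
  m = 1010 → c = 11101111, weight = 7.
  m = 0110 → c = 01011101, weight = 5.
  m = 1110 → c = 11001001, weight = 4.
  m = 0001 → c = 00111001, weight = 4.
  m = 1001 → c = 10101101, weight = 5.
  m = 0101 → c = 00011111, weight = 5.
  m = 1101 → c = 10001011, weight = 4.
  m = 0011 → c = 01000010, weight = 2.
  m = 1011 → c = 11010110, weight = 5.
  m = 0111 → c = 01100100, weight = 3.
  m = 1111 → c = 11110000, weight = 4.
Tally weights:
  weight 0: 1 codewords.
  weight 2: 1 codewords.
  weight 3: 3 codewords.
  weight 4: 5 codewords.
  weight 5: 4 codewords.
  weight 6: 1 codewords.
  weight 7: 1 codewords.
Minimum distance d = smallest w > 0 with A_w > 0 = 2.
Sanity: Σ A_w = 16 = 2^4 = 16 ✓.


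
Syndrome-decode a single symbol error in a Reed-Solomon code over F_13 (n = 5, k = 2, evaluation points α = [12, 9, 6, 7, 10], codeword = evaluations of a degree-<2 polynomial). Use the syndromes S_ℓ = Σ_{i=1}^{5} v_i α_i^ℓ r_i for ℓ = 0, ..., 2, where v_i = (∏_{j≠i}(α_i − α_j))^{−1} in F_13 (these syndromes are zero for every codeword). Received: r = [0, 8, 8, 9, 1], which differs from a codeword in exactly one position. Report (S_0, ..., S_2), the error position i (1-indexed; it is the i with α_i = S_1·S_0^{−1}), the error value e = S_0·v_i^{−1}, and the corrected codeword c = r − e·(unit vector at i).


S = (10, 8, 9), error at position 3, error magnitude e = 5, c = [0, 8, 3, 9, 1].

Step 1: column multipliers v_i = (∏_{j≠i}(α_i − α_j))^{−1} mod 13.
  i = 1 (α = 12): (12−9)(12−6)(12−7)(12−10) = 3·6·5·2 = 180 ≡ 11, so v_1 = 11^{−1} = 6 (mod 13).
  i = 2 (α = 9): (9−12)(9−6)(9−7)(9−10) = (−3)·3·2·(−1) = 18 ≡ 5, so v_2 = 5^{−1} = 8 (mod 13).
  i = 3 (α = 6): (6−12)(6−9)(6−7)(6−10) = (−6)·(−3)·(−1)·(−4) = 72 ≡ 7, so v_3 = 7^{−1} = 2 (mod 13).
  i = 4 (α = 7): (7−12)(7−9)(7−6)(7−10) = (−5)·(−2)·1·(−3) = −30 ≡ 9, so v_4 = 9^{−1} = 3 (mod 13).
  i = 5 (α = 10): (10−12)(10−9)(10−6)(10−7) = (−2)·1·4·3 = −24 ≡ 2, so v_5 = 2^{−1} = 7 (mod 13).
  v = [6, 8, 2, 3, 7].
Step 2: syndromes of r = [0, 8, 8, 9, 1] (all sums mod 13).
  S_0 = Σ v_i r_i = 6·0 + 8·8 + 2·8 + 3·9 + 7·1 = 114 ≡ 10.
  S_1 = Σ v_i α_i r_i = 6·12·0 + 8·9·8 + 2·6·8 + 3·7·9 + 7·10·1 = 931 ≡ 8.
  α_i^2 mod 13 = [1, 3, 10, 10, 9].
  S_2 = Σ v_i α_i^2 r_i = 6·1·0 + 8·3·8 + 2·10·8 + 3·10·9 + 7·9·1 = 685 ≡ 9.
  S = (10, 8, 9) ≠ 0, so r is not a codeword (an error is present).
Step 3: locate the error. For a single error e at position i, S_ℓ = v_i·e·α_i^ℓ, so α_err = S_1/S_0.
  S_0^{−1} = 10^{−1} = 4 (mod 13), so α_err = 8·4 = 32 ≡ 6 = α_3. Error position i = 3.
  Consistency check: S_2/S_1 = 9·5 = 45 ≡ 6 = α_err ✓ (single-error assumption holds).
Step 4: error magnitude e = S_0/v_3 = S_0·∏_{j≠3}(α_3 − α_j) = 10·7 = 70 ≡ 5 (mod 13).
Step 5: correct position 3: c_3 = r_3 − e = 8 − 5 ≡ 3 (mod 13). Hence c = [0, 8, 3, 9, 1].
  Check: interpolating c through the α_i gives m(x) = 6 + 6·x (degree < 2) with m(α_i) = c_i for every i, so c is indeed a codeword.


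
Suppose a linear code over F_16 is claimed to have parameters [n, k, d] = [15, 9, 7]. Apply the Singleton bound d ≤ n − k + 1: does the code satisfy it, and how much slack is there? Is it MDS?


Singleton RHS = n − k + 1 = 7, slack = 0, bound satisfied, MDS.

Singleton bound: d ≤ n − k + 1.
Here n = 15, k = 9, so n − k + 1 = 7.
Given d = 7, check d ≤ 7: YES.
Slack = (n − k + 1) − d = 0.
The code is MDS (slack = 0).
Description: the claimed parameters are [15, 9, 7]_16; such a code would be MDS (meets Singleton bound).


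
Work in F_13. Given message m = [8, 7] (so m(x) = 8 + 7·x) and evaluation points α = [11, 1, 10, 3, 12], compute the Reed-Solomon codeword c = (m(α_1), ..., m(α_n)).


c = [7, 2, 0, 3, 1]

Message polynomial: m(x) = 8 + 7·x (mod 13).
For each evaluation point α_i, compute m(α_i) mod 13:
  α_1 = 11: Horner steps 7 → 7, so m(11) = 7.
  α_2 = 1: Horner steps 7 → 2, so m(1) = 2.
  α_3 = 10: Horner steps 7 → 0, so m(10) = 0.
  α_4 = 3: Horner steps 7 → 3, so m(3) = 3.
  α_5 = 12: Horner steps 7 → 1, so m(12) = 1.
Codeword c = [7, 2, 0, 3, 1] ∈ F_13^5.


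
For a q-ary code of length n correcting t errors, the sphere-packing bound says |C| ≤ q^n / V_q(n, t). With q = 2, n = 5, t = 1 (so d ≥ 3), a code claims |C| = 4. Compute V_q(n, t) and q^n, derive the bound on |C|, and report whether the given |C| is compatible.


V_q(n, t) = 6, q^n = 32, Hamming bound = 5, |C| = 4 ≤ bound (satisfied).

Step 1: Compute V_q(n, t) = Σ_{j=0}^1 C(n, j) (q−1)^j.
  j = 0: C(5,0)·(1)^0 = 1·1 = 1.
  j = 1: C(5,1)·(1)^1 = 5·1 = 5.
  V_q(n, t) = 1 + 5 = 6.
Step 2: q^n = 2^5 = 32.
Step 3: Hamming bound ⌊q^n / V_q(n,t)⌋ = ⌊32/6⌋ = 5.
Step 4: Compare |C| = 4 to 5: satisfied.
The claimed |C| lies below the Hamming bound.


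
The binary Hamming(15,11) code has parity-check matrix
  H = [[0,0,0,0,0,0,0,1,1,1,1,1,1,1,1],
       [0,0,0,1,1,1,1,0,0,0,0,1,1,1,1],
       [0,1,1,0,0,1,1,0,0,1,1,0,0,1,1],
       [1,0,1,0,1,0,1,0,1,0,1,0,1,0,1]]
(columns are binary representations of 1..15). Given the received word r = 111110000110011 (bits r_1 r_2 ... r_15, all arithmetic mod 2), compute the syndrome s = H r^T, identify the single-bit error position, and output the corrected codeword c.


s = (0, 0, 0, 1)^T, error position = 1, corrected codeword c = 011110000110011

Compute s = H r^T mod 2 one row at a time:
  s_1 = 0 + 0 + 1 + 1 + 0 + 0 + 1 + 1 = 4 ≡ 0 (mod 2).
  s_2 = 1 + 1 + 0 + 0 + 0 + 0 + 1 + 1 = 4 ≡ 0 (mod 2).
  s_3 = 1 + 1 + 0 + 0 + 1 + 1 + 1 + 1 = 6 ≡ 0 (mod 2).
  s_4 = 1 + 1 + 1 + 0 + 0 + 1 + 0 + 1 = 5 ≡ 1 (mod 2).
s = (0, 0, 0, 1)^T — this equals column 1 of H (binary 0001), so error is at position 1.
Correct: flip bit 1 of r = 111110000110011 to get c = 011110000110011.


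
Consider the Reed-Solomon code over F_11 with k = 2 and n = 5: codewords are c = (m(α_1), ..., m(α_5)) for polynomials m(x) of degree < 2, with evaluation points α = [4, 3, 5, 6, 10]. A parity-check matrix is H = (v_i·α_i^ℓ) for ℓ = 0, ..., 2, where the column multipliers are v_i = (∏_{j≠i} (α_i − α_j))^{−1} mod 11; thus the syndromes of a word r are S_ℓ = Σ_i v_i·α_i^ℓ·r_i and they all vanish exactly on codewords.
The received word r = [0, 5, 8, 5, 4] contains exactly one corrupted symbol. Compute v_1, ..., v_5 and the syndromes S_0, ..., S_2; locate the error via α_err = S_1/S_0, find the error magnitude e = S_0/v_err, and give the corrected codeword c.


S = (10, 8, 2), error at position 2, error magnitude e = 2, c = [0, 3, 8, 5, 4].

Step 1: column multipliers v_i = (∏_{j≠i}(α_i − α_j))^{−1} mod 11.
  i = 1 (α = 4): (4−3)(4−5)(4−6)(4−10) = 1·(−1)·(−2)·(−6) = −12 ≡ 10, so v_1 = 10^{−1} = 10 (mod 11).
  i = 2 (α = 3): (3−4)(3−5)(3−6)(3−10) = (−1)·(−2)·(−3)·(−7) = 42 ≡ 9, so v_2 = 9^{−1} = 5 (mod 11).
  i = 3 (α = 5): (5−4)(5−3)(5−6)(5−10) = 1·2·(−1)·(−5) = 10 ≡ 10, so v_3 = 10^{−1} = 10 (mod 11).
  i = 4 (α = 6): (6−4)(6−3)(6−5)(6−10) = 2·3·1·(−4) = −24 ≡ 9, so v_4 = 9^{−1} = 5 (mod 11).
  i = 5 (α = 10): (10−4)(10−3)(10−5)(10−6) = 6·7·5·4 = 840 ≡ 4, so v_5 = 4^{−1} = 3 (mod 11).
  v = [10, 5, 10, 5, 3].
Step 2: syndromes of r = [0, 5, 8, 5, 4] (all sums mod 11).
  S_0 = Σ v_i r_i = 10·0 + 5·5 + 10·8 + 5·5 + 3·4 = 142 ≡ 10.
  S_1 = Σ v_i α_i r_i = 10·4·0 + 5·3·5 + 10·5·8 + 5·6·5 + 3·10·4 = 745 ≡ 8.
  α_i^2 mod 11 = [5, 9, 3, 3, 1].
  S_2 = Σ v_i α_i^2 r_i = 10·5·0 + 5·9·5 + 10·3·8 + 5·3·5 + 3·1·4 = 552 ≡ 2.
  S = (10, 8, 2) ≠ 0, so r is not a codeword (an error is present).
Step 3: locate the error. For a single error e at position i, S_ℓ = v_i·e·α_i^ℓ, so α_err = S_1/S_0.
  S_0^{−1} = 10^{−1} = 10 (mod 11), so α_err = 8·10 = 80 ≡ 3 = α_2. Error position i = 2.
  Consistency check: S_2/S_1 = 2·7 = 14 ≡ 3 = α_err ✓ (single-error assumption holds).
Step 4: error magnitude e = S_0/v_2 = S_0·∏_{j≠2}(α_2 − α_j) = 10·9 = 90 ≡ 2 (mod 11).
Step 5: correct position 2: c_2 = r_2 − e = 5 − 2 ≡ 3 (mod 11). Hence c = [0, 3, 8, 5, 4].
  Check: interpolating c through the α_i gives m(x) = 1 + 8·x (degree < 2) with m(α_i) = c_i for every i, so c is indeed a codeword.


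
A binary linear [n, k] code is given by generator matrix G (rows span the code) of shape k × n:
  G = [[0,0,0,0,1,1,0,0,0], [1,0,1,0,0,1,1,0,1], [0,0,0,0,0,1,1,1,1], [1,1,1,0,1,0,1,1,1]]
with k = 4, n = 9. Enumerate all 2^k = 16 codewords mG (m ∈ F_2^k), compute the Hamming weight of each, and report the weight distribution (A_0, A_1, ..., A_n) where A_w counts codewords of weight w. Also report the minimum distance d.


Weight distribution: A_0 = 1, A_2 = 2, A_3 = 2, A_4 = 5, A_5 = 4, A_7 = 2. Minimum distance d = 2.

Enumerate all 2^4 = 16 messages m ∈ F_2^4.
For each, compute codeword c = mG in F_2^9, then tally its weight.
  m = 0000 → c = 000000000, weight = 0.
  m = 1000 → c = 000011000, weight = 2.
  m = 0100 → c = 101001101, weight = 5.
  m = 1100 → c = 101010101, weight = 5.
  m = 0010 → c = 000001111, weight = 4.
  m = 1010 → c = 000010111, weight = 4.
  m = 0110 → c = 101000010, weight = 3.
  m = 1110 → c = 101011010, weight = 5.
  m = 0001 → c = 111010111, weight = 7.
  m = 1001 → c = 111001111, weight = 7.
  m = 0101 → c = 010011010, weight = 4.
  m = 1101 → c = 010000010, weight = 2.
  m = 0011 → c = 111011000, weight = 5.
  m = 1011 → c = 111000000, weight = 3.
  m = 0111 → c = 010010101, weight = 4.
  m = 1111 → c = 010001101, weight = 4.
Tally weights:
  weight 0: 1 codewords.
  weight 2: 2 codewords.
  weight 3: 2 codewords.
  weight 4: 5 codewords.
  weight 5: 4 codewords.
  weight 7: 2 codewords.
Minimum distance d = smallest w > 0 with A_w > 0 = 2.
Sanity: Σ A_w = 16 = 2^4 = 16 ✓.


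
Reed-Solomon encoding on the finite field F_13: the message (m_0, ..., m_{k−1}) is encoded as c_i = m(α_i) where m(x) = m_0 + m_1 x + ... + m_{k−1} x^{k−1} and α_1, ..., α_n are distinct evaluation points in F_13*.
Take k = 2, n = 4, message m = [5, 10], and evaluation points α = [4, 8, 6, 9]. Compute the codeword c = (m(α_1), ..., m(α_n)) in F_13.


c = [6, 7, 0, 4]

Message polynomial: m(x) = 5 + 10·x (mod 13).
For each evaluation point α_i, compute m(α_i) mod 13:
  α_1 = 4: Horner steps 10 → 6, so m(4) = 6.
  α_2 = 8: Horner steps 10 → 7, so m(8) = 7.
  α_3 = 6: Horner steps 10 → 0, so m(6) = 0.
  α_4 = 9: Horner steps 10 → 4, so m(9) = 4.
Codeword c = [6, 7, 0, 4] ∈ F_13^4.


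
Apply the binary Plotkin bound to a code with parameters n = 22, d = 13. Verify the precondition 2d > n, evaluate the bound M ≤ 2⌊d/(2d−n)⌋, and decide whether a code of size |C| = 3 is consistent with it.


Plotkin bound M ≤ 6; given |C| = 3 ≤ bound (satisfied).

Check applicability: 2d = 26, n = 22.
2d − n = 4 > 0, so Plotkin applies.
Compute d/(2d−n) = 13/4 ≈ 3.2500.
⌊d/(2d−n)⌋ = 3.
Plotkin bound: M ≤ 2·3 = 6.
Given |C| = 3, check: satisfied.
This |C| is below the Plotkin bound.


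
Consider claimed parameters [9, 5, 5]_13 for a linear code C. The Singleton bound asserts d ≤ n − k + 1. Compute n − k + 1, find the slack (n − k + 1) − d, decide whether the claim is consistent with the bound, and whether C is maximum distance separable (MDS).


Singleton RHS = n − k + 1 = 5, slack = 0, bound satisfied, MDS.

Singleton bound: d ≤ n − k + 1.
Here n = 9, k = 5, so n − k + 1 = 5.
Given d = 5, check d ≤ 5: YES.
Slack = (n − k + 1) − d = 0.
The code is MDS (slack = 0).
Description: the claimed parameters are [9, 5, 5]_13; such a code would be MDS (meets Singleton bound).


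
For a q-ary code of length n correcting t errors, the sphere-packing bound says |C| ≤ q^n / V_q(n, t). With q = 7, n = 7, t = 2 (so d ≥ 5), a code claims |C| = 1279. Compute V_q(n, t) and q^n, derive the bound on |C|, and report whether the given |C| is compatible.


V_q(n, t) = 799, q^n = 823543, Hamming bound = 1030, |C| = 1279 > bound (violated).

Step 1: Compute V_q(n, t) = Σ_{j=0}^2 C(n, j) (q−1)^j.
  j = 0: C(7,0)·(6)^0 = 1·1 = 1.
  j = 1: C(7,1)·(6)^1 = 7·6 = 42.
  j = 2: C(7,2)·(6)^2 = 21·36 = 756.
  V_q(n, t) = 1 + 42 + 756 = 799.
Step 2: q^n = 7^7 = 823543.
Step 3: Hamming bound ⌊q^n / V_q(n,t)⌋ = ⌊823543/799⌋ = 1030.
Step 4: Compare |C| = 1279 to 1030: violated.
The claimed |C| lies above the Hamming bound, so no 7-ary code of length 7 with d ≥ 5 can have 1279 codewords.


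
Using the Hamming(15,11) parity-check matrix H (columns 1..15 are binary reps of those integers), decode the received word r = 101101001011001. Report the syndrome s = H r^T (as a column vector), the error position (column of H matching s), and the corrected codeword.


s = (0, 0, 0, 1)^T, error position = 1, corrected codeword c = 001101001011001

Compute s = H r^T mod 2 one row at a time:
  s_1 = 0 + 1 + 0 + 1 + 1 + 0 + 0 + 1 = 4 ≡ 0 (mod 2).
  s_2 = 1 + 0 + 1 + 0 + 1 + 0 + 0 + 1 = 4 ≡ 0 (mod 2).
  s_3 = 0 + 1 + 1 + 0 + 0 + 1 + 0 + 1 = 4 ≡ 0 (mod 2).
  s_4 = 1 + 1 + 0 + 0 + 1 + 1 + 0 + 1 = 5 ≡ 1 (mod 2).
s = (0, 0, 0, 1)^T — this equals column 1 of H (binary 0001), so error is at position 1.
Correct: flip bit 1 of r = 101101001011001 to get c = 001101001011001.


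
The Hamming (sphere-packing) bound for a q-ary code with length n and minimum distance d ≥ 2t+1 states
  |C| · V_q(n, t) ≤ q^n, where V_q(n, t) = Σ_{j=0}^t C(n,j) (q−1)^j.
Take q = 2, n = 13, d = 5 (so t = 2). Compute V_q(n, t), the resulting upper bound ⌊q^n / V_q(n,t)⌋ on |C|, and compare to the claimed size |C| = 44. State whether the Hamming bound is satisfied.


V_q(n, t) = 92, q^n = 8192, Hamming bound = 89, |C| = 44 ≤ bound (satisfied).

Step 1: Compute V_q(n, t) = Σ_{j=0}^2 C(n, j) (q−1)^j.
  j = 0: C(13,0)·(1)^0 = 1·1 = 1.
  j = 1: C(13,1)·(1)^1 = 13·1 = 13.
  j = 2: C(13,2)·(1)^2 = 78·1 = 78.
  V_q(n, t) = 1 + 13 + 78 = 92.
Step 2: q^n = 2^13 = 8192.
Step 3: Hamming bound ⌊q^n / V_q(n,t)⌋ = ⌊8192/92⌋ = 89.
Step 4: Compare |C| = 44 to 89: satisfied.
The claimed |C| lies below the Hamming bound.


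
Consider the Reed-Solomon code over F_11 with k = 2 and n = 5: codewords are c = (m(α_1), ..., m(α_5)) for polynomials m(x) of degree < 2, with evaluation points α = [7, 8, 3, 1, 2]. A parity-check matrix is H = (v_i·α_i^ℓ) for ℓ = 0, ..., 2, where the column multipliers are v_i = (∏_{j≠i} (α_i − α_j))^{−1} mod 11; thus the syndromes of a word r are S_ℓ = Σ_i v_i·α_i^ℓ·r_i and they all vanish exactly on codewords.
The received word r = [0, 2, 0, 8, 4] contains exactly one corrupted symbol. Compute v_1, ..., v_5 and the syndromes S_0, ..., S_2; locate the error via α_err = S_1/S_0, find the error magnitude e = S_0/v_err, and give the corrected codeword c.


S = (5, 2, 3), error at position 1, error magnitude e = 5, c = [6, 2, 0, 8, 4].

Step 1: column multipliers v_i = (∏_{j≠i}(α_i − α_j))^{−1} mod 11.
  i = 1 (α = 7): (7−8)(7−3)(7−1)(7−2) = (−1)·4·6·5 = −120 ≡ 1, so v_1 = 1^{−1} = 1 (mod 11).
  i = 2 (α = 8): (8−7)(8−3)(8−1)(8−2) = 1·5·7·6 = 210 ≡ 1, so v_2 = 1^{−1} = 1 (mod 11).
  i = 3 (α = 3): (3−7)(3−8)(3−1)(3−2) = (−4)·(−5)·2·1 = 40 ≡ 7, so v_3 = 7^{−1} = 8 (mod 11).
  i = 4 (α = 1): (1−7)(1−8)(1−3)(1−2) = (−6)·(−7)·(−2)·(−1) = 84 ≡ 7, so v_4 = 7^{−1} = 8 (mod 11).
  i = 5 (α = 2): (2−7)(2−8)(2−3)(2−1) = (−5)·(−6)·(−1)·1 = −30 ≡ 3, so v_5 = 3^{−1} = 4 (mod 11).
  v = [1, 1, 8, 8, 4].
Step 2: syndromes of r = [0, 2, 0, 8, 4] (all sums mod 11).
  S_0 = Σ v_i r_i = 1·0 + 1·2 + 8·0 + 8·8 + 4·4 = 82 ≡ 5.
  S_1 = Σ v_i α_i r_i = 1·7·0 + 1·8·2 + 8·3·0 + 8·1·8 + 4·2·4 = 112 ≡ 2.
  α_i^2 mod 11 = [5, 9, 9, 1, 4].
  S_2 = Σ v_i α_i^2 r_i = 1·5·0 + 1·9·2 + 8·9·0 + 8·1·8 + 4·4·4 = 146 ≡ 3.
  S = (5, 2, 3) ≠ 0, so r is not a codeword (an error is present).
Step 3: locate the error. For a single error e at position i, S_ℓ = v_i·e·α_i^ℓ, so α_err = S_1/S_0.
  S_0^{−1} = 5^{−1} = 9 (mod 11), so α_err = 2·9 = 18 ≡ 7 = α_1. Error position i = 1.
  Consistency check: S_2/S_1 = 3·6 = 18 ≡ 7 = α_err ✓ (single-error assumption holds).
Step 4: error magnitude e = S_0/v_1 = S_0·∏_{j≠1}(α_1 − α_j) = 5·1 = 5 ≡ 5 (mod 11).
Step 5: correct position 1: c_1 = r_1 − e = 0 − 5 ≡ 6 (mod 11). Hence c = [6, 2, 0, 8, 4].
  Check: interpolating c through the α_i gives m(x) = 1 + 7·x (degree < 2) with m(α_i) = c_i for every i, so c is indeed a codeword.


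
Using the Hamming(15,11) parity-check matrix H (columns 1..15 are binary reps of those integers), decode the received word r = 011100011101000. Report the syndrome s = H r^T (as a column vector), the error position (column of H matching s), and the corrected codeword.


s = (0, 0, 1, 0)^T, error position = 2, corrected codeword c = 001100011101000

Compute s = H r^T mod 2 one row at a time:
  s_1 = 1 + 1 + 1 + 0 + 1 + 0 + 0 + 0 = 4 ≡ 0 (mod 2).
  s_2 = 1 + 0 + 0 + 0 + 1 + 0 + 0 + 0 = 2 ≡ 0 (mod 2).
  s_3 = 1 + 1 + 0 + 0 + 1 + 0 + 0 + 0 = 3 ≡ 1 (mod 2).
  s_4 = 0 + 1 + 0 + 0 + 1 + 0 + 0 + 0 = 2 ≡ 0 (mod 2).
s = (0, 0, 1, 0)^T — this equals column 2 of H (binary 0010), so error is at position 2.
Correct: flip bit 2 of r = 011100011101000 to get c = 001100011101000.


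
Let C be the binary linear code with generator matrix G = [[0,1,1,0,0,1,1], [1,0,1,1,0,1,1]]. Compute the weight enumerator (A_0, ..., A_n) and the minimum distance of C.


Weight distribution: A_0 = 1, A_3 = 1, A_4 = 1, A_5 = 1. Minimum distance d = 3.

Enumerate all 2^2 = 4 messages m ∈ F_2^2.
For each, compute codeword c = mG in F_2^7, then tally its weight.
  m = 00 → c = 0000000, weight = 0.
  m = 10 → c = 0110011, weight = 4.
  m = 01 → c = 1011011, weight = 5.
  m = 11 → c = 1101000, weight = 3.
Tally weights:
  weight 0: 1 codewords.
  weight 3: 1 codewords.
  weight 4: 1 codewords.
  weight 5: 1 codewords.
Minimum distance d = smallest w > 0 with A_w > 0 = 3.
Sanity: Σ A_w = 4 = 2^2 = 4 ✓.


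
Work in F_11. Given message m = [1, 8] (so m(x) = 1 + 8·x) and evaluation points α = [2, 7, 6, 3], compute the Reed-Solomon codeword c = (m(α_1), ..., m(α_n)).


c = [6, 2, 5, 3]

Message polynomial: m(x) = 1 + 8·x (mod 11).
For each evaluation point α_i, compute m(α_i) mod 11:
  α_1 = 2: Horner steps 8 → 6, so m(2) = 6.
  α_2 = 7: Horner steps 8 → 2, so m(7) = 2.
  α_3 = 6: Horner steps 8 → 5, so m(6) = 5.
  α_4 = 3: Horner steps 8 → 3, so m(3) = 3.
Codeword c = [6, 2, 5, 3] ∈ F_11^4.


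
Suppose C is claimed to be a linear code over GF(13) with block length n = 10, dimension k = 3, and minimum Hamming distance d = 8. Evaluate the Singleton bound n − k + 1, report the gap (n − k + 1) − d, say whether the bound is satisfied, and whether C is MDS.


Singleton RHS = n − k + 1 = 8, slack = 0, bound satisfied, MDS.

Singleton bound: d ≤ n − k + 1.
Here n = 10, k = 3, so n − k + 1 = 8.
Given d = 8, check d ≤ 8: YES.
Slack = (n − k + 1) − d = 0.
The code is MDS (slack = 0).
Description: the claimed parameters are [10, 3, 8]_13; such a code would be MDS (meets Singleton bound).


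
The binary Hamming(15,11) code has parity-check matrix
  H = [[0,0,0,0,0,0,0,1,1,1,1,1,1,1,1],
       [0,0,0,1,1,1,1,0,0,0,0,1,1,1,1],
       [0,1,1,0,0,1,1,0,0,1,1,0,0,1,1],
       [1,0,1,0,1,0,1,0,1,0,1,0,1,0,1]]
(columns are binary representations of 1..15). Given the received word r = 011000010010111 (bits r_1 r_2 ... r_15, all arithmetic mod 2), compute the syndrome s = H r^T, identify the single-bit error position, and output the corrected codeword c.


s = (1, 1, 1, 0)^T, error position = 14, corrected codeword c = 011000010010101

Compute s = H r^T mod 2 one row at a time:
  s_1 = 1 + 0 + 0 + 1 + 0 + 1 + 1 + 1 = 5 ≡ 1 (mod 2).
  s_2 = 0 + 0 + 0 + 0 + 0 + 1 + 1 + 1 = 3 ≡ 1 (mod 2).
  s_3 = 1 + 1 + 0 + 0 + 0 + 1 + 1 + 1 = 5 ≡ 1 (mod 2).
  s_4 = 0 + 1 + 0 + 0 + 0 + 1 + 1 + 1 = 4 ≡ 0 (mod 2).
s = (1, 1, 1, 0)^T — this equals column 14 of H (binary 1110), so error is at position 14.
Correct: flip bit 14 of r = 011000010010111 to get c = 011000010010101.


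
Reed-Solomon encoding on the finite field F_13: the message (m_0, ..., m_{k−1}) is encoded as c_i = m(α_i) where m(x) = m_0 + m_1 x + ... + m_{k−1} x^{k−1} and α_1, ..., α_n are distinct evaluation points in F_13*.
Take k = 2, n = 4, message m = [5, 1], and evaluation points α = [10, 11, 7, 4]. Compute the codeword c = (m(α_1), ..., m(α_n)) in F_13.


c = [2, 3, 12, 9]

Message polynomial: m(x) = 5 + 1·x (mod 13).
For each evaluation point α_i, compute m(α_i) mod 13:
  α_1 = 10: Horner steps 1 → 2, so m(10) = 2.
  α_2 = 11: Horner steps 1 → 3, so m(11) = 3.
  α_3 = 7: Horner steps 1 → 12, so m(7) = 12.
  α_4 = 4: Horner steps 1 → 9, so m(4) = 9.
Codeword c = [2, 3, 12, 9] ∈ F_13^4.


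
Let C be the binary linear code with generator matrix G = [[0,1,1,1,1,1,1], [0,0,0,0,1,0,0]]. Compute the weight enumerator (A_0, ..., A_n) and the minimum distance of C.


Weight distribution: A_0 = 1, A_1 = 1, A_5 = 1, A_6 = 1. Minimum distance d = 1.

Enumerate all 2^2 = 4 messages m ∈ F_2^2.
For each, compute codeword c = mG in F_2^7, then tally its weight.
  m = 00 → c = 0000000, weight = 0.
  m = 10 → c = 0111111, weight = 6.
  m = 01 → c = 0000100, weight = 1.
  m = 11 → c = 0111011, weight = 5.
Tally weights:
  weight 0: 1 codewords.
  weight 1: 1 codewords.
  weight 5: 1 codewords.
  weight 6: 1 codewords.
Minimum distance d = smallest w > 0 with A_w > 0 = 1.
Sanity: Σ A_w = 4 = 2^2 = 4 ✓.


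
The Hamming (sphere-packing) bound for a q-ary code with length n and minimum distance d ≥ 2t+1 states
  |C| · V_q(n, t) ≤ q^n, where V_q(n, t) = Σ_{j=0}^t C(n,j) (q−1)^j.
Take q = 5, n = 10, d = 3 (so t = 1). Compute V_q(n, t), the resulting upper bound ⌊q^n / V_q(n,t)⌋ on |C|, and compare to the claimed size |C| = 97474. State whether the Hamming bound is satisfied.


V_q(n, t) = 41, q^n = 9765625, Hamming bound = 238185, |C| = 97474 ≤ bound (satisfied).

Step 1: Compute V_q(n, t) = Σ_{j=0}^1 C(n, j) (q−1)^j.
  j = 0: C(10,0)·(4)^0 = 1·1 = 1.
  j = 1: C(10,1)·(4)^1 = 10·4 = 40.
  V_q(n, t) = 1 + 40 = 41.
Step 2: q^n = 5^10 = 9765625.
Step 3: Hamming bound ⌊q^n / V_q(n,t)⌋ = ⌊9765625/41⌋ = 238185.
Step 4: Compare |C| = 97474 to 238185: satisfied.
The claimed |C| lies below the Hamming bound.


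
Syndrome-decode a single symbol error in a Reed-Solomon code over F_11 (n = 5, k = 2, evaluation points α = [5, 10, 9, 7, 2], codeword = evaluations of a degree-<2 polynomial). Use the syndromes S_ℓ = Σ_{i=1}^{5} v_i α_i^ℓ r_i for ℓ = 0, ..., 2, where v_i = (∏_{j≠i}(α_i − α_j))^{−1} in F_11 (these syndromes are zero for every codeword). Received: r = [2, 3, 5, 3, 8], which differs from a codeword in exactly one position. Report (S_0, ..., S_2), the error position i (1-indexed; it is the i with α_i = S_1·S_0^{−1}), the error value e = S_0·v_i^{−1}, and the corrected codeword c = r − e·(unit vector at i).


S = (1, 7, 5), error at position 4, error magnitude e = 5, c = [2, 3, 5, 9, 8].

Step 1: column multipliers v_i = (∏_{j≠i}(α_i − α_j))^{−1} mod 11.
  i = 1 (α = 5): (5−10)(5−9)(5−7)(5−2) = (−5)·(−4)·(−2)·3 = −120 ≡ 1, so v_1 = 1^{−1} = 1 (mod 11).
  i = 2 (α = 10): (10−5)(10−9)(10−7)(10−2) = 5·1·3·8 = 120 ≡ 10, so v_2 = 10^{−1} = 10 (mod 11).
  i = 3 (α = 9): (9−5)(9−10)(9−7)(9−2) = 4·(−1)·2·7 = −56 ≡ 10, so v_3 = 10^{−1} = 10 (mod 11).
  i = 4 (α = 7): (7−5)(7−10)(7−9)(7−2) = 2·(−3)·(−2)·5 = 60 ≡ 5, so v_4 = 5^{−1} = 9 (mod 11).
  i = 5 (α = 2): (2−5)(2−10)(2−9)(2−7) = (−3)·(−8)·(−7)·(−5) = 840 ≡ 4, so v_5 = 4^{−1} = 3 (mod 11).
  v = [1, 10, 10, 9, 3].
Step 2: syndromes of r = [2, 3, 5, 3, 8] (all sums mod 11).
  S_0 = Σ v_i r_i = 1·2 + 10·3 + 10·5 + 9·3 + 3·8 = 133 ≡ 1.
  S_1 = Σ v_i α_i r_i = 1·5·2 + 10·10·3 + 10·9·5 + 9·7·3 + 3·2·8 = 997 ≡ 7.
  α_i^2 mod 11 = [3, 1, 4, 5, 4].
  S_2 = Σ v_i α_i^2 r_i = 1·3·2 + 10·1·3 + 10·4·5 + 9·5·3 + 3·4·8 = 467 ≡ 5.
  S = (1, 7, 5) ≠ 0, so r is not a codeword (an error is present).
Step 3: locate the error. For a single error e at position i, S_ℓ = v_i·e·α_i^ℓ, so α_err = S_1/S_0.
  S_0^{−1} = 1^{−1} = 1 (mod 11), so α_err = 7·1 = 7 ≡ 7 = α_4. Error position i = 4.
  Consistency check: S_2/S_1 = 5·8 = 40 ≡ 7 = α_err ✓ (single-error assumption holds).
Step 4: error magnitude e = S_0/v_4 = S_0·∏_{j≠4}(α_4 − α_j) = 1·5 = 5 ≡ 5 (mod 11).
Step 5: correct position 4: c_4 = r_4 − e = 3 − 5 ≡ 9 (mod 11). Hence c = [2, 3, 5, 9, 8].
  Check: interpolating c through the α_i gives m(x) = 1 + 9·x (degree < 2) with m(α_i) = c_i for every i, so c is indeed a codeword.
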